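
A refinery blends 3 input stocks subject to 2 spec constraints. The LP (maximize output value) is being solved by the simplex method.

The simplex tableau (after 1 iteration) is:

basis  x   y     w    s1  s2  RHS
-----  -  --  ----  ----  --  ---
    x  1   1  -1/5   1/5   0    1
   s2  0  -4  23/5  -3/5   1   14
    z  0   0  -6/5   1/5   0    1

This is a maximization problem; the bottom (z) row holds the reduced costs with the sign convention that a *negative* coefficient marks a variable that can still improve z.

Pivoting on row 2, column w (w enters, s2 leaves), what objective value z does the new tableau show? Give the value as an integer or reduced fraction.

107/23

Minimum ratio for w: 14/(23/5) = 70/23.
z changes by −(z-row coeff of w)·ratio = −(-6/5)·(70/23) = 84/23.
New z = 1 + (84/23) = 107/23.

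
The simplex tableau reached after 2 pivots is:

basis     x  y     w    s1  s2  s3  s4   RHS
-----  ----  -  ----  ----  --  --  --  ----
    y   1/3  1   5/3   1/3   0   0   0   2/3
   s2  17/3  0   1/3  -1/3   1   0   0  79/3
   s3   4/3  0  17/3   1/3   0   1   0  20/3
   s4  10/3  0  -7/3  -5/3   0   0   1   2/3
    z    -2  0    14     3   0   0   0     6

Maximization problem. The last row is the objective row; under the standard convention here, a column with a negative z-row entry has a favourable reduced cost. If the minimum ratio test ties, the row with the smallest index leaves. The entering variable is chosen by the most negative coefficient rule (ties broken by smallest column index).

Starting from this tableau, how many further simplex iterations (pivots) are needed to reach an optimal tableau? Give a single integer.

pivot: x in, s4 out → z = 32/5
No improving column remains; optimal.

1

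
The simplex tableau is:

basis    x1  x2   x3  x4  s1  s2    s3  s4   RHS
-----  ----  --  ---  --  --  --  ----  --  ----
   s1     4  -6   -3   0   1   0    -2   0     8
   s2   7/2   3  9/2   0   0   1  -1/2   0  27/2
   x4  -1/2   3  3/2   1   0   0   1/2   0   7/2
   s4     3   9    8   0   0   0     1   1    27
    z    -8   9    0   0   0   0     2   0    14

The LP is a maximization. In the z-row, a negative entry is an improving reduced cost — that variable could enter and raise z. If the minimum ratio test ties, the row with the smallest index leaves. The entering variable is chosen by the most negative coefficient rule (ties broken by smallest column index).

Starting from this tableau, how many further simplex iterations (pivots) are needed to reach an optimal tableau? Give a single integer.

3

pivot: x1 in, s1 out → z = 30
pivot: x3 in, s2 out → z = 674/19
pivot: s3 in, x3 out → z = 202/5
No improving column remains; optimal.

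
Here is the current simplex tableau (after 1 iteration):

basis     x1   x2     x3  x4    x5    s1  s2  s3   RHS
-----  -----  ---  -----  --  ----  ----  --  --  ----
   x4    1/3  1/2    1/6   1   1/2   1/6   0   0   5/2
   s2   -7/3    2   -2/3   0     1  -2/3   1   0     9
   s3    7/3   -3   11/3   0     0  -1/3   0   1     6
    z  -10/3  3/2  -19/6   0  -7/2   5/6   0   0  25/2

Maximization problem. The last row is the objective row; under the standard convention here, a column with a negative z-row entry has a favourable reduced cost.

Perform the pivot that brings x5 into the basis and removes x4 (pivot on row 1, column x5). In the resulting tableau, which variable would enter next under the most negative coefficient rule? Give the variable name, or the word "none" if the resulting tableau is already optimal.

Pivot element 1/2. New z-row = old z-row − (-7/2)·(row 1/(1/2)).
Updated z-row coefficients: x1: -1, x2: 5, x3: -2, x4: 7, x5: 0, s1: 2, s2: 0, s3: 0.
The most negative is -2 in column x3, so x3 would enter next.

x3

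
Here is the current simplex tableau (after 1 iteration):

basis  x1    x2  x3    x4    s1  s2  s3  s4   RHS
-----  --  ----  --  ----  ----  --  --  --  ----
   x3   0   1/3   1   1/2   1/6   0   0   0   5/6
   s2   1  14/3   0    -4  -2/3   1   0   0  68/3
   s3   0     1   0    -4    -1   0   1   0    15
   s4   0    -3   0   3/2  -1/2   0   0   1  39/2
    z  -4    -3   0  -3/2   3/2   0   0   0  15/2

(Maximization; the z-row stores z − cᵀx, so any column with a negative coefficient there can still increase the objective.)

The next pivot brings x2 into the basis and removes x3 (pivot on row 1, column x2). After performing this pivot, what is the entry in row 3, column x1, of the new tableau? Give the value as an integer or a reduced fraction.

Pivot element is row 1, column x2: 1/3.
Normalize row 1: new (row 1, x1) = 0/(1/3) = 0.
row 3 ← row 3 − 1·(new row 1): 0 − 1·0 = 0.

0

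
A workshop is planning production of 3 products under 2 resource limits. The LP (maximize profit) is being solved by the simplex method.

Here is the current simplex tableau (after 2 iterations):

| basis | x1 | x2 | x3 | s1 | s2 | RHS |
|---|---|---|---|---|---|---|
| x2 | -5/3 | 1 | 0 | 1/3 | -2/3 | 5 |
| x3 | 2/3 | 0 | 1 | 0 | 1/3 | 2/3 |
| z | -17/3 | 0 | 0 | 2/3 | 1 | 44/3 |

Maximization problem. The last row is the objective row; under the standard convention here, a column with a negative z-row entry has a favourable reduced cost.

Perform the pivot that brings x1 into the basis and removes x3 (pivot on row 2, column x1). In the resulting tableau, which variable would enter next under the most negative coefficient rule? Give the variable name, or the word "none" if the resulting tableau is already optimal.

Pivot element 2/3. New z-row = old z-row − (-17/3)·(row 2/(2/3)).
Updated z-row coefficients: x1: 0, x2: 0, x3: 17/2, s1: 2/3, s2: 23/6.
No coefficient is strictly negative; the tableau after this pivot is optimal.

none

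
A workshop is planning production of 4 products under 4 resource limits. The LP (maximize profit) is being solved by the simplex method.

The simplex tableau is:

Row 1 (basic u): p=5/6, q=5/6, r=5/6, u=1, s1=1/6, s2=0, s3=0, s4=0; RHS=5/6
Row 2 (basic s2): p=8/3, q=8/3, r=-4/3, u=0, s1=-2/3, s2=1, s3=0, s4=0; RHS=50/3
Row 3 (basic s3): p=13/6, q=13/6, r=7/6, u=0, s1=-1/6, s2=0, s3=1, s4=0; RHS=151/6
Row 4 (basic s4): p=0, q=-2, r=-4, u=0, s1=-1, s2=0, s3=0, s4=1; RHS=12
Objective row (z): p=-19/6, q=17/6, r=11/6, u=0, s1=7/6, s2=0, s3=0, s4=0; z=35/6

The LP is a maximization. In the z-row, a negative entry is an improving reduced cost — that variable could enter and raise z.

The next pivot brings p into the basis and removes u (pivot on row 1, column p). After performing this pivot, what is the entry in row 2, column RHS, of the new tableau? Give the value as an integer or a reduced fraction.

14

Pivot element is row 1, column p: 5/6.
Normalize row 1: new (row 1, RHS) = (5/6)/(5/6) = 1.
row 2 ← row 2 − (8/3)·(new row 1): 50/3 − (8/3)·1 = 14.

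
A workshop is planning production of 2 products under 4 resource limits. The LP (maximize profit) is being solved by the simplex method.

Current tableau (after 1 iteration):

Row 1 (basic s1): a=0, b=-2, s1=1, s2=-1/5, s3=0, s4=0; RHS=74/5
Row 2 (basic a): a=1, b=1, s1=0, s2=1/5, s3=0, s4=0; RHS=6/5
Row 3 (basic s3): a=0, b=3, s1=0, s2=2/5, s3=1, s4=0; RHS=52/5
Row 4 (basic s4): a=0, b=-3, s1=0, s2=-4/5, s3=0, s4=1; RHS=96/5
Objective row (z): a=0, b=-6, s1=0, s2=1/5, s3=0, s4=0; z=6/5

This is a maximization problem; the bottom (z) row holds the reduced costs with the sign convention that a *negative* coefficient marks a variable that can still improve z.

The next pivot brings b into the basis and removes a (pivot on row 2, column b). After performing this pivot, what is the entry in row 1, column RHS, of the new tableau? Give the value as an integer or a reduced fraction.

Pivot element is row 2, column b: 1.
Normalize row 2: new (row 2, RHS) = (6/5)/1 = 6/5.
row 1 ← row 1 − (-2)·(new row 2): 74/5 − (-2)·(6/5) = 86/5.

86/5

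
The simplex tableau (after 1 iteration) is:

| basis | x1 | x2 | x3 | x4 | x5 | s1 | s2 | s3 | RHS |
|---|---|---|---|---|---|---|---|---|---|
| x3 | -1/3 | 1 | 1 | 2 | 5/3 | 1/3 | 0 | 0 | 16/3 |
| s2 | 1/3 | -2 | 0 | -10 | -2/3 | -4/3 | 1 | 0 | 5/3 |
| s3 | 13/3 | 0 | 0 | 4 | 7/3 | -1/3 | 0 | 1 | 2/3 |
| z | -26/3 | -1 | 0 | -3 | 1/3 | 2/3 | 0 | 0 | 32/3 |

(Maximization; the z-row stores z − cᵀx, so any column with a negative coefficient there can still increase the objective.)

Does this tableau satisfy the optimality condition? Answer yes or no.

no

Column x1 has objective-row coefficient -26/3, which is negative; an improving pivot exists, so not yet optimal.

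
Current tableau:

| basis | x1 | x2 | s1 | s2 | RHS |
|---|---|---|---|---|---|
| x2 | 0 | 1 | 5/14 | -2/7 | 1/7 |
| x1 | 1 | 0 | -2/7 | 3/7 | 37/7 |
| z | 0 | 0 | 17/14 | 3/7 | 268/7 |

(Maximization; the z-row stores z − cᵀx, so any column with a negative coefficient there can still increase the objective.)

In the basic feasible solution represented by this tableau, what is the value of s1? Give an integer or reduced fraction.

0

s1 is nonbasic (not in the basis column), so its value in the current BFS is 0.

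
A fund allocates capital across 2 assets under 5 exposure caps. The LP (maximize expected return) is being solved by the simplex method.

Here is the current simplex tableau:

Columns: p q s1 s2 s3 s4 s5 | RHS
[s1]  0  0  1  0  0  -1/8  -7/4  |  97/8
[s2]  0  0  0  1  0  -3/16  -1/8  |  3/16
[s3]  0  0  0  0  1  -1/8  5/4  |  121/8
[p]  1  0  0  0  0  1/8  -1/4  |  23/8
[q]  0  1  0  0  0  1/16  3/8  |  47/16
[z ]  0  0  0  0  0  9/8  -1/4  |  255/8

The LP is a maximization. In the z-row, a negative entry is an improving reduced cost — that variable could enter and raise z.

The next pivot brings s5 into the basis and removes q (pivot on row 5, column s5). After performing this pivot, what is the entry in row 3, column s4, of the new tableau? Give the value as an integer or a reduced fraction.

-1/3

Pivot element is row 5, column s5: 3/8.
Normalize row 5: new (row 5, s4) = (1/16)/(3/8) = 1/6.
row 3 ← row 3 − (5/4)·(new row 5): -1/8 − (5/4)·(1/6) = -1/3.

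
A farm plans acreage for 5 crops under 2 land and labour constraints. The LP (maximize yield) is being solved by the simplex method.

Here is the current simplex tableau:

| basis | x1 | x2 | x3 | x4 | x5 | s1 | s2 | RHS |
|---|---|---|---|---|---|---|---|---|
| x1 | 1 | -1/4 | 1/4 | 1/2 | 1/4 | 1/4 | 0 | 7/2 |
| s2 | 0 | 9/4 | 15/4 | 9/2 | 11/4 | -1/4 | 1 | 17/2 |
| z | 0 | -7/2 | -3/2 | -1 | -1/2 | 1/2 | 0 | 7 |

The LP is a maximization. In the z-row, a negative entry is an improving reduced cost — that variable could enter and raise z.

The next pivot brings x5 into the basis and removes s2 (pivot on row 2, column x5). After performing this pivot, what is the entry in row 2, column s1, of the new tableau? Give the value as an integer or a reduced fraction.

-1/11

Pivot element is row 2, column x5: 11/4.
Normalize row 2: new (row 2, s1) = (-1/4)/(11/4) = -1/11.
Row 2 is the pivot row, so the entry is -1/11.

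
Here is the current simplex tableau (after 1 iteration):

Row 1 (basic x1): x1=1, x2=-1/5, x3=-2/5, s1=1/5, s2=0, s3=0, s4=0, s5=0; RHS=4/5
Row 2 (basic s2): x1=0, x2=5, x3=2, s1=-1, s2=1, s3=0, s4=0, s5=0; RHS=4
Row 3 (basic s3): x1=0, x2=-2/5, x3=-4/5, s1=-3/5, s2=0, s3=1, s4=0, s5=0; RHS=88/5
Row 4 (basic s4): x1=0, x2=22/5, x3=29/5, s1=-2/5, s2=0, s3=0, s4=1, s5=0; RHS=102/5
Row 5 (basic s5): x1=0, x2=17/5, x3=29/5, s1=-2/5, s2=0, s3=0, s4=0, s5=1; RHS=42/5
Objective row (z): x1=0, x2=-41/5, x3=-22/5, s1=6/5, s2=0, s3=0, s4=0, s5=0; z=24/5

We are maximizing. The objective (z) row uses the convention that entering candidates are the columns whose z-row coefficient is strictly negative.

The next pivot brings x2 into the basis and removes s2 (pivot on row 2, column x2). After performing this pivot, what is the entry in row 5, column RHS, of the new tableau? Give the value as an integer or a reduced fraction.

142/25

Pivot element is row 2, column x2: 5.
Normalize row 2: new (row 2, RHS) = 4/5 = 4/5.
row 5 ← row 5 − (17/5)·(new row 2): 42/5 − (17/5)·(4/5) = 142/25.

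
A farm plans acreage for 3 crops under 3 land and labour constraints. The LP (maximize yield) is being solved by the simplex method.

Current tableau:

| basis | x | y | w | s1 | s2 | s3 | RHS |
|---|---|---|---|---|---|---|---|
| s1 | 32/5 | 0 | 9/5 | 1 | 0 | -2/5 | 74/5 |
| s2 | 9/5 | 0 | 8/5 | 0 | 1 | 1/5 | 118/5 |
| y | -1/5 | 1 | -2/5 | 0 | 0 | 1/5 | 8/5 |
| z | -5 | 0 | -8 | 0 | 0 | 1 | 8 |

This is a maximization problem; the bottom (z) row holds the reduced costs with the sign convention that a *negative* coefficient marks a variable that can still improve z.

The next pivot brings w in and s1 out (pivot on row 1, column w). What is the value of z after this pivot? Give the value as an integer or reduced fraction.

664/9

Minimum ratio for w: (74/5)/(9/5) = 74/9.
z changes by −(z-row coeff of w)·ratio = −(-8)·(74/9) = 592/9.
New z = 8 + (592/9) = 664/9.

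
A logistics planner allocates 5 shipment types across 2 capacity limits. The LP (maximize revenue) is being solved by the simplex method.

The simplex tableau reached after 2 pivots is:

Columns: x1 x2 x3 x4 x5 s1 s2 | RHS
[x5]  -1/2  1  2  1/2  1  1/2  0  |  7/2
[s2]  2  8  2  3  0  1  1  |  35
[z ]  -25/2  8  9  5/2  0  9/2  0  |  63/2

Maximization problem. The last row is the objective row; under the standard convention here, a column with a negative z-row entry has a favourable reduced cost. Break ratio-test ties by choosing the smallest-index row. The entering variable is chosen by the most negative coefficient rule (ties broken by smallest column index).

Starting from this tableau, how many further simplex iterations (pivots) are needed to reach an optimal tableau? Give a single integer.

pivot: x1 in, s2 out → z = 1001/4
No improving column remains; optimal.

1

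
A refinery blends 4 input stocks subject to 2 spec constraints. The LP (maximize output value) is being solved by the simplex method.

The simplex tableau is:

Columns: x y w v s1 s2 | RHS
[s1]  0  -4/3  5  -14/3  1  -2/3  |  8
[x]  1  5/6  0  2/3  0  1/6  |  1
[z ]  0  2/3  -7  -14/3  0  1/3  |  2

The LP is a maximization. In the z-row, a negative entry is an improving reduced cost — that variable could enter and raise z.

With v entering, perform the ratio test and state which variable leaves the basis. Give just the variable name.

Ratios: row 1 (s1): entry -14/3 ≤ 0, skip; row 2 (x): 1/(2/3) = 3/2.
Minimum ratio 3/2 is in the x row, so x leaves.

x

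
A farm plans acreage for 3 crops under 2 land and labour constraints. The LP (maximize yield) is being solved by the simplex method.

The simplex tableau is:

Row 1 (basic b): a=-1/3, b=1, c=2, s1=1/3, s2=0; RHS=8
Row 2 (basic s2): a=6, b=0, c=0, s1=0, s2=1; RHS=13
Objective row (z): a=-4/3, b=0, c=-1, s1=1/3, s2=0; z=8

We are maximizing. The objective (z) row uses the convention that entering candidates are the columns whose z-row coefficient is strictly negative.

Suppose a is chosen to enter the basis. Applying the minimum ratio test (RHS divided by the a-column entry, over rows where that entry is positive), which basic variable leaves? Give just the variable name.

Ratios: row 1 (b): entry -1/3 ≤ 0, skip; row 2 (s2): 13/6 = 13/6.
Minimum ratio 13/6 is in the s2 row, so s2 leaves.

s2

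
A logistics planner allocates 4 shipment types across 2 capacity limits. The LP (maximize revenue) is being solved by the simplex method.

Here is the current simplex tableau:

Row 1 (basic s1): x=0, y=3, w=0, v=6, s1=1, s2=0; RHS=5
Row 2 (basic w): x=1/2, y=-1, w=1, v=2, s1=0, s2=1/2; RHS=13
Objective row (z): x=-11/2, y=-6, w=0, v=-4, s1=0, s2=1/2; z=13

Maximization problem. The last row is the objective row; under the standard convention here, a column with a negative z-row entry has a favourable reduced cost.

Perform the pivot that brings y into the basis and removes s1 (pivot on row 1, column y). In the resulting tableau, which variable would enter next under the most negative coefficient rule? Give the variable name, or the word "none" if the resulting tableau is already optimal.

x

Pivot element 3. New z-row = old z-row − (-6)·(row 1/3).
Updated z-row coefficients: x: -11/2, y: 0, w: 0, v: 8, s1: 2, s2: 1/2.
The most negative is -11/2 in column x, so x would enter next.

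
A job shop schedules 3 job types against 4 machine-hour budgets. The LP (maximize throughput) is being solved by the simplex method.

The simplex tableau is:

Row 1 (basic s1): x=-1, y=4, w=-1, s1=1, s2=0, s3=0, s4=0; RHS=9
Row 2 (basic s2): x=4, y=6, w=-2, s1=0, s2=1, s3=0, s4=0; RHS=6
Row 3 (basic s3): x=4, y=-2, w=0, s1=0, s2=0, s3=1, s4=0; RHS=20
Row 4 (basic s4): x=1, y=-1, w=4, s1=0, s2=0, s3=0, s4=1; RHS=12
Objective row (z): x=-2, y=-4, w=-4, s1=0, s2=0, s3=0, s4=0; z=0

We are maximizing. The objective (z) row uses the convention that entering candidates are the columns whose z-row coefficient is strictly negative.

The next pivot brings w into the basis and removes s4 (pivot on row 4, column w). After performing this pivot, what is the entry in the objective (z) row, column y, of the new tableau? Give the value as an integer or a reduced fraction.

Pivot element is row 4, column w: 4.
Normalize row 4: new (row 4, y) = (-1)/4 = -1/4.
z-row ← z-row − (-4)·(new row 4): -4 − (-4)·(-1/4) = -5.

-5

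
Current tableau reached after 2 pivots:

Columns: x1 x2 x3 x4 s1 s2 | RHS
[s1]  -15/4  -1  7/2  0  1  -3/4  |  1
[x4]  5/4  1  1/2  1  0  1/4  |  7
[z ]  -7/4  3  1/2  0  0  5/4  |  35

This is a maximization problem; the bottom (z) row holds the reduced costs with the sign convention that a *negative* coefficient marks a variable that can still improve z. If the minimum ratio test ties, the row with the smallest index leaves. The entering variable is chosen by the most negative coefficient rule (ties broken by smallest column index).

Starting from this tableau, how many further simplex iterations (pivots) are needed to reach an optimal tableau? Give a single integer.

1

pivot: x1 in, x4 out → z = 224/5
No improving column remains; optimal.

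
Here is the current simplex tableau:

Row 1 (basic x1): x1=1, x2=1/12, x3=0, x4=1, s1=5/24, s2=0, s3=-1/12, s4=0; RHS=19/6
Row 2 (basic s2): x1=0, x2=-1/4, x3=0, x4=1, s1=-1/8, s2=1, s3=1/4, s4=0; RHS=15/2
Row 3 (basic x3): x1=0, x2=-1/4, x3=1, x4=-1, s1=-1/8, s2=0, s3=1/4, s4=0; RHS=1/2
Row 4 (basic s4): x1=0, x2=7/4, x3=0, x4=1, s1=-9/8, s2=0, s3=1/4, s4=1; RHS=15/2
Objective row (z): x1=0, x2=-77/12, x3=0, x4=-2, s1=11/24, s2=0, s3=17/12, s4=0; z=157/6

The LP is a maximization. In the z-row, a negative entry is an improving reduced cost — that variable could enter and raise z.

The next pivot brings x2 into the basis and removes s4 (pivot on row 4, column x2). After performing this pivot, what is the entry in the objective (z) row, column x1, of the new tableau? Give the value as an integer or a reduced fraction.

0

Pivot element is row 4, column x2: 7/4.
Normalize row 4: new (row 4, x1) = 0/(7/4) = 0.
z-row ← z-row − (-77/12)·(new row 4): 0 − (-77/12)·0 = 0.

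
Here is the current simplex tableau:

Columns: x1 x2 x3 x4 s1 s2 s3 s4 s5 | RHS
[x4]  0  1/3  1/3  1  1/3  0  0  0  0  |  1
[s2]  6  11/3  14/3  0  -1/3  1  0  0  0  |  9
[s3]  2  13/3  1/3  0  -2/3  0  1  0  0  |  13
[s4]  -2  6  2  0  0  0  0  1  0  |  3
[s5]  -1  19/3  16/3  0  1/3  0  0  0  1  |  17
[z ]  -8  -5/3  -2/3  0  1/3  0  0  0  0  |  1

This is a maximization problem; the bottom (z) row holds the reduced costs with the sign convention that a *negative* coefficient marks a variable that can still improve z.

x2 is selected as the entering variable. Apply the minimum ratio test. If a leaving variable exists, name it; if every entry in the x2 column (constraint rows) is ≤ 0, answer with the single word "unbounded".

Ratios: row 1 (x4): 1/(1/3) = 3; row 2 (s2): 9/(11/3) = 27/11; row 3 (s3): 13/(13/3) = 3; row 4 (s4): 3/6 = 1/2; row 5 (s5): 17/(19/3) = 51/19.
Minimum ratio is in the s4 row, so s4 leaves.

s4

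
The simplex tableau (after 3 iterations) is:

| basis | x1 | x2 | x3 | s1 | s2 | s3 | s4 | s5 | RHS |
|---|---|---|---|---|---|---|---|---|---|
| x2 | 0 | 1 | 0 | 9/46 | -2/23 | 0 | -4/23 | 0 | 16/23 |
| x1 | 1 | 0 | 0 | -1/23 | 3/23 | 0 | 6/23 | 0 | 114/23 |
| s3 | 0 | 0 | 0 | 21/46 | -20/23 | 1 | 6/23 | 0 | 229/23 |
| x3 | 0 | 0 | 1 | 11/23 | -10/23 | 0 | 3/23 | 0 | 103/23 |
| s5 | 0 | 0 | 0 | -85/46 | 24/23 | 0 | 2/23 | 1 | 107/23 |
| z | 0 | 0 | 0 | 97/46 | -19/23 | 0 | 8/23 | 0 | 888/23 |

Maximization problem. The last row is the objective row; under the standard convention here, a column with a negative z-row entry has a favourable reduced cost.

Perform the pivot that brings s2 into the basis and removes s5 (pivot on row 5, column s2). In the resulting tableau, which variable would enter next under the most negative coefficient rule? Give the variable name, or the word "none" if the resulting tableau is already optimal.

Pivot element 24/23. New z-row = old z-row − (-19/23)·(row 5/(24/23)).
Updated z-row coefficients: x1: 0, x2: 0, x3: 0, s1: 31/48, s2: 0, s3: 0, s4: 5/12, s5: 19/24.
No coefficient is strictly negative; the tableau after this pivot is optimal.

none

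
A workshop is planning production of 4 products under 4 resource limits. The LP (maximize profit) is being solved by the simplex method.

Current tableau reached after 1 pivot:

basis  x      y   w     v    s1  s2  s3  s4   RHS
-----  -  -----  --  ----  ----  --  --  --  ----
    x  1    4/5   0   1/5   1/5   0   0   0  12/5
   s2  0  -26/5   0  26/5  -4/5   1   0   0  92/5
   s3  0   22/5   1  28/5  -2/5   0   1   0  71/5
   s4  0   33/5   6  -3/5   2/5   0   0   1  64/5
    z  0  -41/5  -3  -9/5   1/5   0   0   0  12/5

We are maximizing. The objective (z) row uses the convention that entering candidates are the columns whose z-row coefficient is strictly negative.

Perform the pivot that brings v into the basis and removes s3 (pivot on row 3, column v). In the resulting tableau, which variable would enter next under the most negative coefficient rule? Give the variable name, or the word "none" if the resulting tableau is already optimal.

y

Pivot element 28/5. New z-row = old z-row − (-9/5)·(row 3/(28/5)).
Updated z-row coefficients: x: 0, y: -95/14, w: -75/28, v: 0, s1: 1/14, s2: 0, s3: 9/28, s4: 0.
The most negative is -95/14 in column y, so y would enter next.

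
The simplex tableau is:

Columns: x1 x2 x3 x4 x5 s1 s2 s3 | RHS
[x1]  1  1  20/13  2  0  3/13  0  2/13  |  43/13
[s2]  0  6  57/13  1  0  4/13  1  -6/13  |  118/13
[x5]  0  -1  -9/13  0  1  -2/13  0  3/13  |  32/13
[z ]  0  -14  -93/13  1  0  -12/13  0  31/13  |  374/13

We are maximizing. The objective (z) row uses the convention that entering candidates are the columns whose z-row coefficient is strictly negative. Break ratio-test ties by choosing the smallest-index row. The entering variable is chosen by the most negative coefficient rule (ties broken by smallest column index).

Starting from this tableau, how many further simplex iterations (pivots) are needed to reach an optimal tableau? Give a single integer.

2

pivot: x2 in, s2 out → z = 1948/39
pivot: s1 in, x1 out → z = 52
No improving column remains; optimal.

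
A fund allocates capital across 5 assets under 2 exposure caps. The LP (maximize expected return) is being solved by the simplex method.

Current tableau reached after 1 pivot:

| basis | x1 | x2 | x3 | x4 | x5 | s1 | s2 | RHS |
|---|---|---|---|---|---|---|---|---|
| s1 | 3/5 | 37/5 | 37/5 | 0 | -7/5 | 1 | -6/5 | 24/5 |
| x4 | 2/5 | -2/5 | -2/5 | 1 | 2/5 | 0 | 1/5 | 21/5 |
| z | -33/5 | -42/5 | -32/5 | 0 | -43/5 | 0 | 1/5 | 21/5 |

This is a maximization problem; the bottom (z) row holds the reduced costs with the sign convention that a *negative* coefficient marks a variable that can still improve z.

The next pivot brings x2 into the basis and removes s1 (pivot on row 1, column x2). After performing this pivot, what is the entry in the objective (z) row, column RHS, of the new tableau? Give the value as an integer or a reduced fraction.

357/37

Pivot element is row 1, column x2: 37/5.
Normalize row 1: new (row 1, RHS) = (24/5)/(37/5) = 24/37.
z-row ← z-row − (-42/5)·(new row 1): 21/5 − (-42/5)·(24/37) = 357/37.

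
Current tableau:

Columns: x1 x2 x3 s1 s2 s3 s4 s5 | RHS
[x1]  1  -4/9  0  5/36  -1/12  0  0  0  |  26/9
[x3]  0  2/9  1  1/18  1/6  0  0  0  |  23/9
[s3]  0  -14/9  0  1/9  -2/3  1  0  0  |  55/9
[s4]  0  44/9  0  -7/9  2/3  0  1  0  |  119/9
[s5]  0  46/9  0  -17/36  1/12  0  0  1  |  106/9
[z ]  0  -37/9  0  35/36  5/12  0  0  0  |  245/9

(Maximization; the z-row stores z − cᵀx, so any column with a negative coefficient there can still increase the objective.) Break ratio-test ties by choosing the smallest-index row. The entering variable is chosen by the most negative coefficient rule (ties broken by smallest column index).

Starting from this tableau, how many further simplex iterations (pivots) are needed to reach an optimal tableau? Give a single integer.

pivot: x2 in, s5 out → z = 844/23
No improving column remains; optimal.

1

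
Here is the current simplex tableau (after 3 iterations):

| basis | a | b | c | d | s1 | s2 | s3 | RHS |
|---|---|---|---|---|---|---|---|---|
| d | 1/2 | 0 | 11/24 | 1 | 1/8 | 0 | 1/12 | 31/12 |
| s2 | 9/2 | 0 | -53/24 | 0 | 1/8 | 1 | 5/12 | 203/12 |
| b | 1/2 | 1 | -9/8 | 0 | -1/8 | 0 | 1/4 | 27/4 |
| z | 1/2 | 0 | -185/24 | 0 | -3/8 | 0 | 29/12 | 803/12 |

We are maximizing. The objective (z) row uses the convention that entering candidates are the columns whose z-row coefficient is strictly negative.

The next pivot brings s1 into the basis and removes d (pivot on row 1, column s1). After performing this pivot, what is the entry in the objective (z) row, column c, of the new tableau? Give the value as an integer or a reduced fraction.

-19/3

Pivot element is row 1, column s1: 1/8.
Normalize row 1: new (row 1, c) = (11/24)/(1/8) = 11/3.
z-row ← z-row − (-3/8)·(new row 1): -185/24 − (-3/8)·(11/3) = -19/3.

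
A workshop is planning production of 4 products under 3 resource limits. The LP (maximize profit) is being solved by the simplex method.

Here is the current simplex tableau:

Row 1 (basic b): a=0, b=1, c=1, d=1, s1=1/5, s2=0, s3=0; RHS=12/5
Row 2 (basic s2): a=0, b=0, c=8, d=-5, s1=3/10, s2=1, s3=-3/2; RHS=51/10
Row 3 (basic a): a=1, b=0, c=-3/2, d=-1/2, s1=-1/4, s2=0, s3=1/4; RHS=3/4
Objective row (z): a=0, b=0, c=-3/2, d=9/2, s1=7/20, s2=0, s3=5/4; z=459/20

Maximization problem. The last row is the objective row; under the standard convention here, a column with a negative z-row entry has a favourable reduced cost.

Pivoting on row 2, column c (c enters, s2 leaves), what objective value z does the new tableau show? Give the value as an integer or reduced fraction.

765/32

Minimum ratio for c: (51/10)/8 = 51/80.
z changes by −(z-row coeff of c)·ratio = −(-3/2)·(51/80) = 153/160.
New z = 459/20 + (153/160) = 765/32.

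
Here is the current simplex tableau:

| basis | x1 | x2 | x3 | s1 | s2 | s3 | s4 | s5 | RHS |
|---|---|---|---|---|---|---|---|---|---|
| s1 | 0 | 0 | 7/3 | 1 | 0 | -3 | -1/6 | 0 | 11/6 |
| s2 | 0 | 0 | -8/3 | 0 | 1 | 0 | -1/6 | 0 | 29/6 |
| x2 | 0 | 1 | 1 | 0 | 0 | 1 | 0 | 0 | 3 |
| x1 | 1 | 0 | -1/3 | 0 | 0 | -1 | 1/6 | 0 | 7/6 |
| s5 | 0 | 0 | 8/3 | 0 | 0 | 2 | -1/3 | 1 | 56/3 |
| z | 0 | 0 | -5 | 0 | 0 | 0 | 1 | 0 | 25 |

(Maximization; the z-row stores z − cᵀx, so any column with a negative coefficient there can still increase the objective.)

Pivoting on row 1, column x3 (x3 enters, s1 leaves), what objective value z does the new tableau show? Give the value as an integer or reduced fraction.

405/14

Minimum ratio for x3: (11/6)/(7/3) = 11/14.
z changes by −(z-row coeff of x3)·ratio = −(-5)·(11/14) = 55/14.
New z = 25 + (55/14) = 405/14.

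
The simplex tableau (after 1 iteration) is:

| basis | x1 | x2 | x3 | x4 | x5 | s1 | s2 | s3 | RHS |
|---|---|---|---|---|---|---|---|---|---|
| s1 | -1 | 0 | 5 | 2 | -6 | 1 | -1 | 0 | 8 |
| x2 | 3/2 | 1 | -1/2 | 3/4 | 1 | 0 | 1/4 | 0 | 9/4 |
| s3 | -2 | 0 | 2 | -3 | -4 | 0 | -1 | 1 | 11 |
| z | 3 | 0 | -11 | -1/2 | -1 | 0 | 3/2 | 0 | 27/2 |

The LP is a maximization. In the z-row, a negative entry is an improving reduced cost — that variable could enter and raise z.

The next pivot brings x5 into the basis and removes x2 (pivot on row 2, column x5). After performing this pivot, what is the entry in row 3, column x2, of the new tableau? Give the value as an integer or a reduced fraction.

4

Pivot element is row 2, column x5: 1.
Normalize row 2: new (row 2, x2) = 1/1 = 1.
row 3 ← row 3 − (-4)·(new row 2): 0 − (-4)·1 = 4.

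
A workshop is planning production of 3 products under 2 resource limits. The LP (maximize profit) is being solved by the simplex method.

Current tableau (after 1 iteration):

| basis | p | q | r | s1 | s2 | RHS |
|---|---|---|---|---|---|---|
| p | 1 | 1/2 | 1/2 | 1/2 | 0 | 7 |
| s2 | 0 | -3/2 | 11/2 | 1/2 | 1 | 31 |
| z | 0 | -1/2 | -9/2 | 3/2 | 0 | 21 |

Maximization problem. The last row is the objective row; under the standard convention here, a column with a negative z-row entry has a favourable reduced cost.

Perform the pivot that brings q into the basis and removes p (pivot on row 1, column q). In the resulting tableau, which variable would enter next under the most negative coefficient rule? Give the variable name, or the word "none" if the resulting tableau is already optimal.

r

Pivot element 1/2. New z-row = old z-row − (-1/2)·(row 1/(1/2)).
Updated z-row coefficients: p: 1, q: 0, r: -4, s1: 2, s2: 0.
The most negative is -4 in column r, so r would enter next.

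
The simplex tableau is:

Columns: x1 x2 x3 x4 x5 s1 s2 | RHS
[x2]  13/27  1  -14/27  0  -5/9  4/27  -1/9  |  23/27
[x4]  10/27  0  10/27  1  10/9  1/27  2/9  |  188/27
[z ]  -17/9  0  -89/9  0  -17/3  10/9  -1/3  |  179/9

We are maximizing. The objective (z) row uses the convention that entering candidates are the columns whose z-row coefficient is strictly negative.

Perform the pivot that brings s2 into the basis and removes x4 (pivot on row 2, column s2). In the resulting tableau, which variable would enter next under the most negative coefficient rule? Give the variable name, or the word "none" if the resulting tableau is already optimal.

Pivot element 2/9. New z-row = old z-row − (-1/3)·(row 2/(2/9)).
Updated z-row coefficients: x1: -4/3, x2: 0, x3: -28/3, x4: 3/2, x5: -4, s1: 7/6, s2: 0.
The most negative is -28/3 in column x3, so x3 would enter next.

x3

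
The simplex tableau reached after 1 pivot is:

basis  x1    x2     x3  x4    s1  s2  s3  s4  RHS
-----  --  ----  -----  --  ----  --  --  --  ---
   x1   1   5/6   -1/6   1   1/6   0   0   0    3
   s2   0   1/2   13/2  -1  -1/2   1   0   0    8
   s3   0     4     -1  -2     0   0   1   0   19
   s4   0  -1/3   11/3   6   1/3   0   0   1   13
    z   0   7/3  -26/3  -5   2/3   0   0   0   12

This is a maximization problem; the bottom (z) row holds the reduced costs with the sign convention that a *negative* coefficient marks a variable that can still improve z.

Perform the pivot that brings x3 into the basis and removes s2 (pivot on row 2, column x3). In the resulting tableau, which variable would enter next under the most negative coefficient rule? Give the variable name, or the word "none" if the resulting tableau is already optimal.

Pivot element 13/2. New z-row = old z-row − (-26/3)·(row 2/(13/2)).
Updated z-row coefficients: x1: 0, x2: 3, x3: 0, x4: -19/3, s1: 0, s2: 4/3, s3: 0, s4: 0.
The most negative is -19/3 in column x4, so x4 would enter next.

x4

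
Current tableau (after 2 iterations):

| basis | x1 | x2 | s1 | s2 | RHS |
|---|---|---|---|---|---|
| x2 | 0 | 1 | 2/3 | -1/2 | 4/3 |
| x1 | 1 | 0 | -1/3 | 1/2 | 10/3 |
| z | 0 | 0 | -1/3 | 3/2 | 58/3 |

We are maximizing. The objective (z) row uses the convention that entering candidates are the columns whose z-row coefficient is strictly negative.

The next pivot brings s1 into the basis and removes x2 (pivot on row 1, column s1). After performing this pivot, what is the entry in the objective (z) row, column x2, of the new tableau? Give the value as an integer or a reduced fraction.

Pivot element is row 1, column s1: 2/3.
Normalize row 1: new (row 1, x2) = 1/(2/3) = 3/2.
z-row ← z-row − (-1/3)·(new row 1): 0 − (-1/3)·(3/2) = 1/2.

1/2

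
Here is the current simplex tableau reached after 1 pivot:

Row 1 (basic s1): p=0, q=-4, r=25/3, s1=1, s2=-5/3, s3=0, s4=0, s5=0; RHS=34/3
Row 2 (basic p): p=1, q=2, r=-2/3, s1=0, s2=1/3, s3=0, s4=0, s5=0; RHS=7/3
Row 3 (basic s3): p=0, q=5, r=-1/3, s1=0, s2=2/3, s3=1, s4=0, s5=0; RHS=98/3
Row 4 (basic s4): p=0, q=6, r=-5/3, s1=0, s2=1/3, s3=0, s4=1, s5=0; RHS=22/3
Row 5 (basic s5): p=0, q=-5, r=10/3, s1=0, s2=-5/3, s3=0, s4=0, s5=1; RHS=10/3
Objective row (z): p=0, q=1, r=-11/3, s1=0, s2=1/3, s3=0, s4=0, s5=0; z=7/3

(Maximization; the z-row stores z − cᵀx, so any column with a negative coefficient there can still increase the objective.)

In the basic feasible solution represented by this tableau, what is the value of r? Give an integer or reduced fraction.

0

r is nonbasic (not in the basis column), so its value in the current BFS is 0.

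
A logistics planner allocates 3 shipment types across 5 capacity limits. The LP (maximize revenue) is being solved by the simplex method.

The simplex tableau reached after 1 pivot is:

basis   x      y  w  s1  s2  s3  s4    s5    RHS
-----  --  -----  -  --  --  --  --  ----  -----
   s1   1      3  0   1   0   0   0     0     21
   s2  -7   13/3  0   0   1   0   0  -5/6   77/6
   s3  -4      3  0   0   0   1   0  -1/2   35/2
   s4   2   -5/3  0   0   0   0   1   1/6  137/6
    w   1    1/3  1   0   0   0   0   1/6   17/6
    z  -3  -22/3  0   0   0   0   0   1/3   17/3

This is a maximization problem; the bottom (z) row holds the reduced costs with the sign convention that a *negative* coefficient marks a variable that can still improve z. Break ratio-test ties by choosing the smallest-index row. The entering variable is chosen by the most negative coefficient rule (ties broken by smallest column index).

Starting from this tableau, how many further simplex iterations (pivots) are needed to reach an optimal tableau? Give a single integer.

pivot: y in, s2 out → z = 356/13
pivot: x in, w out → z = 226/5
No improving column remains; optimal.

2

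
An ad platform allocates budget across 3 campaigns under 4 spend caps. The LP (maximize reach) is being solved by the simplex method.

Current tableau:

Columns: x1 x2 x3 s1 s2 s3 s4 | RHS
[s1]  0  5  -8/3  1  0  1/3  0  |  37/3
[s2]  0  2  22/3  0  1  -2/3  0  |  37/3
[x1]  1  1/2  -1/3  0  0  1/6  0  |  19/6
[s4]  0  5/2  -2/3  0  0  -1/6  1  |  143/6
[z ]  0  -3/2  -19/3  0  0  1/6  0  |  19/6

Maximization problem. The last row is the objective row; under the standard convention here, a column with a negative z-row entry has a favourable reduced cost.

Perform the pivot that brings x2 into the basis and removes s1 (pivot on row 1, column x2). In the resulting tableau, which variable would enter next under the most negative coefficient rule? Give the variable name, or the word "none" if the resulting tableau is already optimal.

x3

Pivot element 5. New z-row = old z-row − (-3/2)·(row 1/5).
Updated z-row coefficients: x1: 0, x2: 0, x3: -107/15, s1: 3/10, s2: 0, s3: 4/15, s4: 0.
The most negative is -107/15 in column x3, so x3 would enter next.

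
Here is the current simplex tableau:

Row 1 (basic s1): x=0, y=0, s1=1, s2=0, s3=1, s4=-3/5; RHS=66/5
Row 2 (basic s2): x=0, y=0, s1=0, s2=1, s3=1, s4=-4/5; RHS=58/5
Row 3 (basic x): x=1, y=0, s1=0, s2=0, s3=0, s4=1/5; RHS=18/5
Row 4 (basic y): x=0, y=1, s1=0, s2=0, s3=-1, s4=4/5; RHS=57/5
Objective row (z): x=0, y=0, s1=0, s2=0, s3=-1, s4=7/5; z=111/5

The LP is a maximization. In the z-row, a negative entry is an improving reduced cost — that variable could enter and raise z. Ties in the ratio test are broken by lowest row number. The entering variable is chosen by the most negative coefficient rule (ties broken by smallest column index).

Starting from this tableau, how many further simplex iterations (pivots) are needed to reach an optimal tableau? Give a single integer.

1

pivot: s3 in, s2 out → z = 169/5
No improving column remains; optimal.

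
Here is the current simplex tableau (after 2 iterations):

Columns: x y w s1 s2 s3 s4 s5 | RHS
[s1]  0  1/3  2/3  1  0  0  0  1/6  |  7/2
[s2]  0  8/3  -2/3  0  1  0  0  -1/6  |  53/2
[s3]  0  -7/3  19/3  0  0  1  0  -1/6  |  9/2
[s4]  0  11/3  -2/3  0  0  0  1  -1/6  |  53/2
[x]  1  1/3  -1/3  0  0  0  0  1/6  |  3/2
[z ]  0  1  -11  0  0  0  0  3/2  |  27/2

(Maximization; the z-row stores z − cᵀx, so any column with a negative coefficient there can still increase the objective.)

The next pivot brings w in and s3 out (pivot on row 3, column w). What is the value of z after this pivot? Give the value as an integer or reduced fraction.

405/19

Minimum ratio for w: (9/2)/(19/3) = 27/38.
z changes by −(z-row coeff of w)·ratio = −(-11)·(27/38) = 297/38.
New z = 27/2 + (297/38) = 405/19.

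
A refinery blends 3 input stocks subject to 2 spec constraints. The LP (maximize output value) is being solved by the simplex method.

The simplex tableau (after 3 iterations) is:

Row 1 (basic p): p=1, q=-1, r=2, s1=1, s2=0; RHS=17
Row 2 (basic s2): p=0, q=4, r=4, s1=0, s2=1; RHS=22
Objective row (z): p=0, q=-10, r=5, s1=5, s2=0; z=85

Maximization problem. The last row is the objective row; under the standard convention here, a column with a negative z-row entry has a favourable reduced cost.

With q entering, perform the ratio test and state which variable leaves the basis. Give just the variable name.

s2

Ratios: row 1 (p): entry -1 ≤ 0, skip; row 2 (s2): 22/4 = 11/2.
Minimum ratio 11/2 is in the s2 row, so s2 leaves.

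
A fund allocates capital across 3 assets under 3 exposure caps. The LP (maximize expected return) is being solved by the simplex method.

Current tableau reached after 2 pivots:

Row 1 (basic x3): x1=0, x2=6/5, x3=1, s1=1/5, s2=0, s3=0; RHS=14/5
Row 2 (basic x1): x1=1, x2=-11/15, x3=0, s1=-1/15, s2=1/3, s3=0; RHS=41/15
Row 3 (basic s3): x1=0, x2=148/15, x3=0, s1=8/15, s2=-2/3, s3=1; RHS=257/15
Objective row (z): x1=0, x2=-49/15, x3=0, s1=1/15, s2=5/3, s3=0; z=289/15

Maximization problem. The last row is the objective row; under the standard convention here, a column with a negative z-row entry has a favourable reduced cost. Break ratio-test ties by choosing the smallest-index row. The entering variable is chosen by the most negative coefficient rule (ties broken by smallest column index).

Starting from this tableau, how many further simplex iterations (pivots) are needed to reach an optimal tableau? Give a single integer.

pivot: x2 in, s3 out → z = 3691/148
No improving column remains; optimal.

1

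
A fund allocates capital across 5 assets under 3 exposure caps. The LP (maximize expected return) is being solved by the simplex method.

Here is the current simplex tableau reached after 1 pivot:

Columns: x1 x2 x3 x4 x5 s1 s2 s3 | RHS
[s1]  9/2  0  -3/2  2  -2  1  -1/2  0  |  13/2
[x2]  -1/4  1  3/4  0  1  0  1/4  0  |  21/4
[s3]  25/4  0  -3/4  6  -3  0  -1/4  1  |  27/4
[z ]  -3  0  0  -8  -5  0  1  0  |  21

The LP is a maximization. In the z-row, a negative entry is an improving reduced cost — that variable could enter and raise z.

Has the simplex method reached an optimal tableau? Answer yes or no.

no

Column x1 has objective-row coefficient -3, which is negative; an improving pivot exists, so not yet optimal.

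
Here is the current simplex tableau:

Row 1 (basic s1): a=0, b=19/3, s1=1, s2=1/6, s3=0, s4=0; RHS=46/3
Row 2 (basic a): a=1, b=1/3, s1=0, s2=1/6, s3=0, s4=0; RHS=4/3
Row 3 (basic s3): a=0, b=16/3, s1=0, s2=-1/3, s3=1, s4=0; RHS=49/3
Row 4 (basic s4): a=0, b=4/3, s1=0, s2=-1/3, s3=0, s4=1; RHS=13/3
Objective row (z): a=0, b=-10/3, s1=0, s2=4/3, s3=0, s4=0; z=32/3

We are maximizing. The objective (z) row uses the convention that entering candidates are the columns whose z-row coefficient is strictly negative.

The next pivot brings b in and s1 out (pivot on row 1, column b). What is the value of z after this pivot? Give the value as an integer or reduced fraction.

Minimum ratio for b: (46/3)/(19/3) = 46/19.
z changes by −(z-row coeff of b)·ratio = −(-10/3)·(46/19) = 460/57.
New z = 32/3 + (460/57) = 356/19.

356/19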